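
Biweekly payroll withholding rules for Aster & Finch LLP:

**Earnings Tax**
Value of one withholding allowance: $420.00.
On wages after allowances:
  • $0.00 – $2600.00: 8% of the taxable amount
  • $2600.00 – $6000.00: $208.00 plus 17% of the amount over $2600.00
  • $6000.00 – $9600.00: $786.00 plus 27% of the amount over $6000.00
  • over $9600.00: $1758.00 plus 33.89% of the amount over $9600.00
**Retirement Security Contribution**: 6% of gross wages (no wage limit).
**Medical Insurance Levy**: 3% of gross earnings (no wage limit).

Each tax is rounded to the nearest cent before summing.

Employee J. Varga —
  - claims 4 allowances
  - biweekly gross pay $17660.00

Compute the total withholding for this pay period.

$5509.58

Earnings Tax: taxable = $17660.00 − 4×$420.00 = $15980.00
  $1758.00 + 33.89% × ($15980.00 − $9600.00) = $1758.00 + 33.89% × $6380.00 = $3920.18
Retirement Security Contribution: 6% × $17660.00 = $1059.60
Medical Insurance Levy: 3% × $17660.00 = $529.80
Total: $3920.18 + $1059.60 + $529.80 = $5509.58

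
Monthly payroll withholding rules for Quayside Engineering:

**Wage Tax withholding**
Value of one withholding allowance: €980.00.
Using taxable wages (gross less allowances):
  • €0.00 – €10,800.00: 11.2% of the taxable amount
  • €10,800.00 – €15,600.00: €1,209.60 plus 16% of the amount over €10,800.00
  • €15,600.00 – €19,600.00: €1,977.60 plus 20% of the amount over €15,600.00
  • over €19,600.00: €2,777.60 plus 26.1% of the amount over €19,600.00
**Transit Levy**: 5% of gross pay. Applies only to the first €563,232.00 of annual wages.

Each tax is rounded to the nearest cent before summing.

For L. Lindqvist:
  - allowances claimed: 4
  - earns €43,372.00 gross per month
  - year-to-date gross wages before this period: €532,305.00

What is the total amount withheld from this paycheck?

Wage Tax: taxable = €43,372.00 − 4×€980.00 = €39,452.00
  €2,777.60 + 26.1% × (€39,452.00 − €19,600.00) = €2,777.60 + 26.1% × €19,852.00 = €7,958.97
Transit Levy: cap €563,232.00 − YTD €532,305.00 = €30,927.00 subject; 5% × €30,927.00 = €1,546.35
Total: €7,958.97 + €1,546.35 = €9,505.32

€9,505.32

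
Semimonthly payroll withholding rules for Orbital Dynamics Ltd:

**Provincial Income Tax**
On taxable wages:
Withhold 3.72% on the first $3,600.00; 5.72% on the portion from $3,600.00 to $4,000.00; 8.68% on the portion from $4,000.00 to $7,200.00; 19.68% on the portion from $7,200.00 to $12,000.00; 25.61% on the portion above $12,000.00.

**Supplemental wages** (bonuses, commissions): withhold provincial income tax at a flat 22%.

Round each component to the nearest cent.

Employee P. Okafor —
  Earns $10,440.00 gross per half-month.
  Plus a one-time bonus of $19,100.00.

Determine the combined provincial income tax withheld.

Provincial Income Tax: taxable = $10,440.00
  $434.56 + 19.68% × ($10,440.00 − $7,200.00) = $434.56 + 19.68% × $3,240.00 = $1,072.19
Supplemental (22% flat on bonus): 22% × $19,100.00 = $4,202.00
Total provincial income tax: $1,072.19 + $4,202.00 = $5,274.19

$5,274.19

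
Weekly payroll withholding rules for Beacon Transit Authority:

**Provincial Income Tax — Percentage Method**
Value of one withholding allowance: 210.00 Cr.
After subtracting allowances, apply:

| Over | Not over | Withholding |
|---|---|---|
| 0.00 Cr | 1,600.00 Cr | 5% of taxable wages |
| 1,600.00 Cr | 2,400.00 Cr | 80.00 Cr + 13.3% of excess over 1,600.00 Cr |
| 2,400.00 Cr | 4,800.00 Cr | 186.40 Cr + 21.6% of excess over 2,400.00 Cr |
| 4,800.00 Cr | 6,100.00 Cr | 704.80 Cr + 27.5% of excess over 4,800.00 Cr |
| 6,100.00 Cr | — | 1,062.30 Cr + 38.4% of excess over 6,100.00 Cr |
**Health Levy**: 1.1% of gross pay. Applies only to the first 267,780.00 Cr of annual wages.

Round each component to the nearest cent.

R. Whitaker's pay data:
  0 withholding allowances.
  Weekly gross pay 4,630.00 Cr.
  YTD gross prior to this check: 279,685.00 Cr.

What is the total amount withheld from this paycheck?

Provincial Income Tax: taxable = 4,630.00 Cr
  186.40 Cr + 21.6% × (4,630.00 Cr − 2,400.00 Cr) = 186.40 Cr + 21.6% × 2,230.00 Cr = 668.08 Cr
Health Levy: YTD 279,685.00 Cr ≥ cap 267,780.00 Cr → 0.00 Cr
Total: 668.08 Cr + 0.00 Cr = 668.08 Cr

668.08 Cr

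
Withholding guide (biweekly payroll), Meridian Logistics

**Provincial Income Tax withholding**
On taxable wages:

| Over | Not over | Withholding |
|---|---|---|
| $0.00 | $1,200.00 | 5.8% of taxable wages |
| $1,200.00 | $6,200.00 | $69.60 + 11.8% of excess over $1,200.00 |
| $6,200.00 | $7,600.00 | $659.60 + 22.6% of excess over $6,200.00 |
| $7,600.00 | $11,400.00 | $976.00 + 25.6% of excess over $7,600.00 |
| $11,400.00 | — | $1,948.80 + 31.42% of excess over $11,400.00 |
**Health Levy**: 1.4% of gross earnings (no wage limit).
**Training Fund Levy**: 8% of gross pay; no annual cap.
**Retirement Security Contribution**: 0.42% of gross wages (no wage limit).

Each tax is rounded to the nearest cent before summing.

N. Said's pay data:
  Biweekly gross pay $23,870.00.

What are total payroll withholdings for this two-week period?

$8,210.90

Provincial Income Tax: taxable = $23,870.00
  $1,948.80 + 31.42% × ($23,870.00 − $11,400.00) = $1,948.80 + 31.42% × $12,470.00 = $5,866.87
Health Levy: 1.4% × $23,870.00 = $334.18
Training Fund Levy: 8% × $23,870.00 = $1,909.60
Retirement Security Contribution: 0.42% × $23,870.00 = $100.25
Total: $5,866.87 + $334.18 + $1,909.60 + $100.25 = $8,210.90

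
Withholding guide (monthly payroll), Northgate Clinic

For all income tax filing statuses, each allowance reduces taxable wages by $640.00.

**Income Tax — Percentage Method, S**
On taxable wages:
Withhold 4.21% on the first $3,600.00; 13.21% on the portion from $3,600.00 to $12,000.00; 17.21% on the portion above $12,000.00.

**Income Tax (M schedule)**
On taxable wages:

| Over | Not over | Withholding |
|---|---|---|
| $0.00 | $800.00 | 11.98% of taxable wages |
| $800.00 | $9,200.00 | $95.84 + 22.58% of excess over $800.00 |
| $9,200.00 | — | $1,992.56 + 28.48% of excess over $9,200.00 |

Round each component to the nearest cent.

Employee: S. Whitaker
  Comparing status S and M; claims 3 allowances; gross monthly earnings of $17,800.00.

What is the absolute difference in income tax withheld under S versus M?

$1,966.07

Income Tax (S): taxable = $17,800.00 − 3×$640.00 = $15,880.00
  $1,261.20 + 17.21% × ($15,880.00 − $12,000.00) = $1,261.20 + 17.21% × $3,880.00 = $1,928.95
Income Tax (M): taxable = $17,800.00 − 3×$640.00 = $15,880.00
  $1,992.56 + 28.48% × ($15,880.00 − $9,200.00) = $1,992.56 + 28.48% × $6,680.00 = $3,895.02
Difference: |$1,928.95 − $3,895.02| = $1,966.07 (higher under M)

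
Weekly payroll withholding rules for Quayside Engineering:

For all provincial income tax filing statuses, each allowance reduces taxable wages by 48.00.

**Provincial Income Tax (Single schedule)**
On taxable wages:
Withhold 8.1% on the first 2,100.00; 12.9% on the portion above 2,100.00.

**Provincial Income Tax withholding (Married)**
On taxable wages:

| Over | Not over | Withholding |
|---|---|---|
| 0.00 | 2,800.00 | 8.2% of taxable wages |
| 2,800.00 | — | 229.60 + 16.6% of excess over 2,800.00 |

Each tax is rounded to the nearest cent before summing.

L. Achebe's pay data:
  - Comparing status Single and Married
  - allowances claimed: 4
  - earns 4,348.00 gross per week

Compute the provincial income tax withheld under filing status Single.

Provincial Income Tax (Single): taxable = 4,348.00 − 4×48.00 = 4,156.00
  170.10 + 12.9% × (4,156.00 − 2,100.00) = 170.10 + 12.9% × 2,056.00 = 435.32

435.32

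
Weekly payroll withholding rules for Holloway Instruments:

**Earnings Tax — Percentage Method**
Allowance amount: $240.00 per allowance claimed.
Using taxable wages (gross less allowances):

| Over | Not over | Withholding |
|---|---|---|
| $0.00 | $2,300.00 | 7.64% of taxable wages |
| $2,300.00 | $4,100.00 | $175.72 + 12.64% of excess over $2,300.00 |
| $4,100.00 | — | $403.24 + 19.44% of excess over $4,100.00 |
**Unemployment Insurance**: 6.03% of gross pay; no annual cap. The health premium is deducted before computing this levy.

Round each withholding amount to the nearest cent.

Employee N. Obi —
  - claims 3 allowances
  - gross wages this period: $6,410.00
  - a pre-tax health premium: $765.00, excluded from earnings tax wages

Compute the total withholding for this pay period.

$904.01

Earnings Tax: taxable = $6,410.00 − $765.00 − 3×$240.00 = $4,925.00
  $403.24 + 19.44% × ($4,925.00 − $4,100.00) = $403.24 + 19.44% × $825.00 = $563.62
Unemployment Insurance: 6.03% × $5,645.00 = $340.39
Total: $563.62 + $340.39 = $904.01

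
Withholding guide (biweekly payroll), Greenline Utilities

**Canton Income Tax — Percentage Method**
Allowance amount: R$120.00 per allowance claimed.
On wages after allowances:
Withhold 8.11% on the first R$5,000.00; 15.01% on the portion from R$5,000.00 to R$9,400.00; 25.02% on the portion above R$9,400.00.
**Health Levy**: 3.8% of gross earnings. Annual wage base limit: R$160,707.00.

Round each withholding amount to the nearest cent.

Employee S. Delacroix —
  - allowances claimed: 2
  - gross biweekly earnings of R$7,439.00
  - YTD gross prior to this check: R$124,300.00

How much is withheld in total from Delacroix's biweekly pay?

R$1,018.25

Canton Income Tax: taxable = R$7,439.00 − 2×R$120.00 = R$7,199.00
  R$405.50 + 15.01% × (R$7,199.00 − R$5,000.00) = R$405.50 + 15.01% × R$2,199.00 = R$735.57
Health Levy: 3.8% × R$7,439.00 = R$282.68
Total: R$735.57 + R$282.68 = R$1,018.25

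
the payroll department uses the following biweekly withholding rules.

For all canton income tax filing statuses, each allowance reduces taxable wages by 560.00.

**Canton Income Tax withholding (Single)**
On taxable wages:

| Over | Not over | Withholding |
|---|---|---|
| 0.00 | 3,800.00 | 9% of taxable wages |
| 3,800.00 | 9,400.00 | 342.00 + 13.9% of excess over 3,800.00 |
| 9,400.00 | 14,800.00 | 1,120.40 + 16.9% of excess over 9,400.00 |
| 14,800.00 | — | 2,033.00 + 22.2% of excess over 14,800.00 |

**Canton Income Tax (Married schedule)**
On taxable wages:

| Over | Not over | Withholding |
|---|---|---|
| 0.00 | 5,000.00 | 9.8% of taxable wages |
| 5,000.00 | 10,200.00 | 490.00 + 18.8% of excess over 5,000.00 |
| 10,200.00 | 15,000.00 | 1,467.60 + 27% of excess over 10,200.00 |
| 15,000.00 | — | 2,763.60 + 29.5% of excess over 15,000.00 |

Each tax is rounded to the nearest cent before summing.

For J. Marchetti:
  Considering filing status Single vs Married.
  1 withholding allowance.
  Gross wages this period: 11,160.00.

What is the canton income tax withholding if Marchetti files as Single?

1,323.20

Canton Income Tax (Single): taxable = 11,160.00 − 1×560.00 = 10,600.00
  1,120.40 + 16.9% × (10,600.00 − 9,400.00) = 1,120.40 + 16.9% × 1,200.00 = 1,323.20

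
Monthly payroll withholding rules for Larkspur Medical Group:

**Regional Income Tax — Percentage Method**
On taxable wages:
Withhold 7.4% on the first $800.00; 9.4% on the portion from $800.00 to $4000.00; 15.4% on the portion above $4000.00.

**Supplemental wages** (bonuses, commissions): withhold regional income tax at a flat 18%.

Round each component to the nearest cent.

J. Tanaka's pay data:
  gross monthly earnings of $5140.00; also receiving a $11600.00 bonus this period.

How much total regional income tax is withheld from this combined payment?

$2623.56

Regional Income Tax: taxable = $5140.00
  $360.00 + 15.4% × ($5140.00 − $4000.00) = $360.00 + 15.4% × $1140.00 = $535.56
Supplemental (18% flat on bonus): 18% × $11600.00 = $2088.00
Total regional income tax: $535.56 + $2088.00 = $2623.56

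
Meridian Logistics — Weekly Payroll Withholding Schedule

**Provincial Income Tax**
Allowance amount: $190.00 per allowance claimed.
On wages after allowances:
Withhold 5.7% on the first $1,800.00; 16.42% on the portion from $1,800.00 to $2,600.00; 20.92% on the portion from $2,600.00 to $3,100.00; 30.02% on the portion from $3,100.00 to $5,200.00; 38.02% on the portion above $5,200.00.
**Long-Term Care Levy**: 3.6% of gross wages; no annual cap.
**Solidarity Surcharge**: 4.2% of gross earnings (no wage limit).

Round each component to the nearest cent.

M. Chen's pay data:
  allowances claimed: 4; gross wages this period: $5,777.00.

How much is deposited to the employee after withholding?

Provincial Income Tax: taxable = $5,777.00 − 4×$190.00 = $5,017.00
  $338.56 + 30.02% × ($5,017.00 − $3,100.00) = $338.56 + 30.02% × $1,917.00 = $914.04
Long-Term Care Levy: 3.6% × $5,777.00 = $207.97
Solidarity Surcharge: 4.2% × $5,777.00 = $242.63
Total withheld: $914.04 + $207.97 + $242.63 = $1,364.64
Net pay: $5,777.00 − $1,364.64 = $4,412.36

$4,412.36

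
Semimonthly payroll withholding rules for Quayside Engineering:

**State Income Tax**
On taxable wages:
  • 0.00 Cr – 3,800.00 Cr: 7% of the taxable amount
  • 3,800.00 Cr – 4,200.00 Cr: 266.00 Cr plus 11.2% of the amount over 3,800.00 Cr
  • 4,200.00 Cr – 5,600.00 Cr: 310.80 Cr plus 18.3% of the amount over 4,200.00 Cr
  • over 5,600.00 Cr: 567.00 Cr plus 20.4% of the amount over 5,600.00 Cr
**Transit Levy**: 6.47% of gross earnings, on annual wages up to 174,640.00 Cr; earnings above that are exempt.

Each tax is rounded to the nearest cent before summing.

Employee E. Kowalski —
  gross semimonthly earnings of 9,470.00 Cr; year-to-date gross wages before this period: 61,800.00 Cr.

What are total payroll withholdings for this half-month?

1,969.19 Cr

State Income Tax: taxable = 9,470.00 Cr
  567.00 Cr + 20.4% × (9,470.00 Cr − 5,600.00 Cr) = 567.00 Cr + 20.4% × 3,870.00 Cr = 1,356.48 Cr
Transit Levy: 6.47% × 9,470.00 Cr = 612.71 Cr
Total: 1,356.48 Cr + 612.71 Cr = 1,969.19 Cr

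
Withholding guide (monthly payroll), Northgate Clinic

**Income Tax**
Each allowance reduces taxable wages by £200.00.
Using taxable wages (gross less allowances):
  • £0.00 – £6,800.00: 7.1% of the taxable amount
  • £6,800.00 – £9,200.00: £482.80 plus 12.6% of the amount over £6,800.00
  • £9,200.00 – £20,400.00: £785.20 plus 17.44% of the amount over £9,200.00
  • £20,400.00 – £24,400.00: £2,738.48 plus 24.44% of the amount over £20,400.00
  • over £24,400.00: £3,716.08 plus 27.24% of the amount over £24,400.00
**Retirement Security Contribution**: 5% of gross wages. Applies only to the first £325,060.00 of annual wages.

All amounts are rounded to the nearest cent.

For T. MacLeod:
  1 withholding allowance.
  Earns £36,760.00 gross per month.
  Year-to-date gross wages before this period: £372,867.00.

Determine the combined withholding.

£7,028.46

Income Tax: taxable = £36,760.00 − 1×£200.00 = £36,560.00
  £3,716.08 + 27.24% × (£36,560.00 − £24,400.00) = £3,716.08 + 27.24% × £12,160.00 = £7,028.46
Retirement Security Contribution: YTD £372,867.00 ≥ cap £325,060.00 → £0.00
Total: £7,028.46 + £0.00 = £7,028.46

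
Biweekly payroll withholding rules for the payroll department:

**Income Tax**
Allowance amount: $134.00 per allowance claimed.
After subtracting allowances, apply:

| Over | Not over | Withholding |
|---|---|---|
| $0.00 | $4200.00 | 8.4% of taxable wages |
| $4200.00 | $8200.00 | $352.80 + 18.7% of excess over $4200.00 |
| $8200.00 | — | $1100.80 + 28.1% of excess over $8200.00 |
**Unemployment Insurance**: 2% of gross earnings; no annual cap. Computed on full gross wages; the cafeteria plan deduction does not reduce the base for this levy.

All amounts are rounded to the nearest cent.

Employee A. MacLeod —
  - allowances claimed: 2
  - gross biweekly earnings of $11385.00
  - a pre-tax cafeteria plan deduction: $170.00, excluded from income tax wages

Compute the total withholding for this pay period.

$2100.41

Income Tax: taxable = $11385.00 − $170.00 − 2×$134.00 = $10947.00
  $1100.80 + 28.1% × ($10947.00 − $8200.00) = $1100.80 + 28.1% × $2747.00 = $1872.71
Unemployment Insurance: 2% × $11385.00 = $227.70
Total: $1872.71 + $227.70 = $2100.41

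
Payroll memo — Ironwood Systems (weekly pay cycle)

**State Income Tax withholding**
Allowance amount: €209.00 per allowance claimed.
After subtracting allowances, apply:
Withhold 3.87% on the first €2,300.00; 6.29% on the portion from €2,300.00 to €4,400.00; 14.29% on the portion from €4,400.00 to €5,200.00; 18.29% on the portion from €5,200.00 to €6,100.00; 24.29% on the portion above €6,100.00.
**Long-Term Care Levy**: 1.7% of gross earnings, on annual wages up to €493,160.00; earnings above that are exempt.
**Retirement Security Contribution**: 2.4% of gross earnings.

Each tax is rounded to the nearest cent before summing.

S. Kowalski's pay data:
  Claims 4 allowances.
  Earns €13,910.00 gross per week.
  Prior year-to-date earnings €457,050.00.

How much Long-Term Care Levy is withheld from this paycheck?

€236.47

Long-Term Care Levy: 1.7% × €13,910.00 = €236.47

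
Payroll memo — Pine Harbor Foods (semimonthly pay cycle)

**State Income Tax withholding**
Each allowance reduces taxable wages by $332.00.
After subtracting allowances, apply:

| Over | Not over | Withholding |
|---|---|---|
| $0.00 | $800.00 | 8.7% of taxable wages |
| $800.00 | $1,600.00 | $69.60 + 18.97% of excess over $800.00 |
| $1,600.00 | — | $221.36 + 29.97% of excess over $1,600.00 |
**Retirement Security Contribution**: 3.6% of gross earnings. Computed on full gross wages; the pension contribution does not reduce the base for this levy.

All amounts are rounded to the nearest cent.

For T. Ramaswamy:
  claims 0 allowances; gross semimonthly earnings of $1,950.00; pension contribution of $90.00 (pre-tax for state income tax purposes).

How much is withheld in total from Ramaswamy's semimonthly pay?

$369.48

State Income Tax: taxable = $1,950.00 − $90.00 = $1,860.00
  $221.36 + 29.97% × ($1,860.00 − $1,600.00) = $221.36 + 29.97% × $260.00 = $299.28
Retirement Security Contribution: 3.6% × $1,950.00 = $70.20
Total: $299.28 + $70.20 = $369.48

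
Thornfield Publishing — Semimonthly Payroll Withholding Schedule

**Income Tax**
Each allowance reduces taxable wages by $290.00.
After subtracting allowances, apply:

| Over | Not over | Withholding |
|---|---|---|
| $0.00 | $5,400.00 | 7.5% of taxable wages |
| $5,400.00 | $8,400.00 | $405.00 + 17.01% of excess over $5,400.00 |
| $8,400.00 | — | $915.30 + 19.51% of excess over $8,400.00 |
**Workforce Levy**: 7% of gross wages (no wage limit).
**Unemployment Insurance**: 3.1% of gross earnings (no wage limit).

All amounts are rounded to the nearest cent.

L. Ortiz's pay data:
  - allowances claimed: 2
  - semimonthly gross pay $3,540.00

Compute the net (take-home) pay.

Income Tax: taxable = $3,540.00 − 2×$290.00 = $2,960.00
  7.5% × $2,960.00 = $222.00
Workforce Levy: 7% × $3,540.00 = $247.80
Unemployment Insurance: 3.1% × $3,540.00 = $109.74
Total withheld: $222.00 + $247.80 + $109.74 = $579.54
Net pay: $3,540.00 − $579.54 = $2,960.46

$2,960.46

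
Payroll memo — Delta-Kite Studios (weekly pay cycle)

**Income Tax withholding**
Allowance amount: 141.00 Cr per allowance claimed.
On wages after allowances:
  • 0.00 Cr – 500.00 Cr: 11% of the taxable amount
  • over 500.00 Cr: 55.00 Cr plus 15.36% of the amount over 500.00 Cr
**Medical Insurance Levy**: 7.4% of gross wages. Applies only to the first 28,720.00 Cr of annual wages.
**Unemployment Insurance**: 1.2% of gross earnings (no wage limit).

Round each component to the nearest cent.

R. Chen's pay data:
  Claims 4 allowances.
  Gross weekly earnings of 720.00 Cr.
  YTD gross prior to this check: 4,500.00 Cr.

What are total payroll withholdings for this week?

Income Tax: taxable = 720.00 Cr − 4×141.00 Cr = 156.00 Cr
  11% × 156.00 Cr = 17.16 Cr
Medical Insurance Levy: 7.4% × 720.00 Cr = 53.28 Cr
Unemployment Insurance: 1.2% × 720.00 Cr = 8.64 Cr
Total: 17.16 Cr + 53.28 Cr + 8.64 Cr = 79.08 Cr

79.08 Cr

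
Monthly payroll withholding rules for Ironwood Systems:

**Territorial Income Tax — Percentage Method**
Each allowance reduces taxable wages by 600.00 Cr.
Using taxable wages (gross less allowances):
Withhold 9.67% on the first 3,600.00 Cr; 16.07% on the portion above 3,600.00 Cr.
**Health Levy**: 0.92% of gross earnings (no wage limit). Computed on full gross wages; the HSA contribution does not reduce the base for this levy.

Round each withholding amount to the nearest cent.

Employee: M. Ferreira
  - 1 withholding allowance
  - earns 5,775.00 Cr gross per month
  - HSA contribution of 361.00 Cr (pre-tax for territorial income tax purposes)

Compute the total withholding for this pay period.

596.34 Cr

Territorial Income Tax: taxable = 5,775.00 Cr − 361.00 Cr − 1×600.00 Cr = 4,814.00 Cr
  348.12 Cr + 16.07% × (4,814.00 Cr − 3,600.00 Cr) = 348.12 Cr + 16.07% × 1,214.00 Cr = 543.21 Cr
Health Levy: 0.92% × 5,775.00 Cr = 53.13 Cr
Total: 543.21 Cr + 53.13 Cr = 596.34 Cr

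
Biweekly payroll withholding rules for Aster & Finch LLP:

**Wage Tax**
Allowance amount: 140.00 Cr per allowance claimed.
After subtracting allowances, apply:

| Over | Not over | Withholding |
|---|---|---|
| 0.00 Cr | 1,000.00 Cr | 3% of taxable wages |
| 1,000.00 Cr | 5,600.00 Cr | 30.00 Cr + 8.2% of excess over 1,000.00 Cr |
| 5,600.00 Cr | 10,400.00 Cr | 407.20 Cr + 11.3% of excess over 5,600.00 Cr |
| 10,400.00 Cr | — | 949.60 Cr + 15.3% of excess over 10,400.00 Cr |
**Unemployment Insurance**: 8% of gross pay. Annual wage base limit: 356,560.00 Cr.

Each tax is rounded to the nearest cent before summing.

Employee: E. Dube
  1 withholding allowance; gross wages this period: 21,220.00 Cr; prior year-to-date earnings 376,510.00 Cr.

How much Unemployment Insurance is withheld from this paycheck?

0.00 Cr

Unemployment Insurance: YTD 376,510.00 Cr ≥ cap 356,560.00 Cr → 0.00 Cr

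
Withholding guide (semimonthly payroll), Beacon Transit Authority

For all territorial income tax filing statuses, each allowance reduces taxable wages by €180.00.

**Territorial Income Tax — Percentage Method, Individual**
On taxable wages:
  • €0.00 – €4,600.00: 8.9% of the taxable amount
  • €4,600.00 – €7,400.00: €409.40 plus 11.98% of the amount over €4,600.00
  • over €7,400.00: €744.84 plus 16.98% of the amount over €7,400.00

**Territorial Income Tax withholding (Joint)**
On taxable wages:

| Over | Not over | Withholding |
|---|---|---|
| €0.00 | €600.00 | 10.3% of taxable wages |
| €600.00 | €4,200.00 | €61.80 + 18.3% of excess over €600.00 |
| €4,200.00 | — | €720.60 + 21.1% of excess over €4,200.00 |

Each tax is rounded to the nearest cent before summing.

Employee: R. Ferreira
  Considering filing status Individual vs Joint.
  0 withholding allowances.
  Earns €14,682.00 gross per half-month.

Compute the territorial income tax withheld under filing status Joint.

Territorial Income Tax (Joint): taxable = €14,682.00
  €720.60 + 21.1% × (€14,682.00 − €4,200.00) = €720.60 + 21.1% × €10,482.00 = €2,932.30

€2,932.30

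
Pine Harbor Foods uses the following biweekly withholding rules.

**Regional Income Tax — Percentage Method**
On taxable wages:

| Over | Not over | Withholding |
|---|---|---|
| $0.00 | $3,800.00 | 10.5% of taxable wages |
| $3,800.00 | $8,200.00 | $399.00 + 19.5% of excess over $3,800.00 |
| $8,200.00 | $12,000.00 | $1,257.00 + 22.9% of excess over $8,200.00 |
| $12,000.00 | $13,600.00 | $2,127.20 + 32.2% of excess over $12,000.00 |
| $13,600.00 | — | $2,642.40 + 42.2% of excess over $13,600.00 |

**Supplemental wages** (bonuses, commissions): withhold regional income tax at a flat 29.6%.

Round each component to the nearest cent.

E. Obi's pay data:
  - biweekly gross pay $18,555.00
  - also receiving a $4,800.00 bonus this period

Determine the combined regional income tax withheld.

Regional Income Tax: taxable = $18,555.00
  $2,642.40 + 42.2% × ($18,555.00 − $13,600.00) = $2,642.40 + 42.2% × $4,955.00 = $4,733.41
Supplemental (29.6% flat on bonus): 29.6% × $4,800.00 = $1,420.80
Total regional income tax: $4,733.41 + $1,420.80 = $6,154.21

$6,154.21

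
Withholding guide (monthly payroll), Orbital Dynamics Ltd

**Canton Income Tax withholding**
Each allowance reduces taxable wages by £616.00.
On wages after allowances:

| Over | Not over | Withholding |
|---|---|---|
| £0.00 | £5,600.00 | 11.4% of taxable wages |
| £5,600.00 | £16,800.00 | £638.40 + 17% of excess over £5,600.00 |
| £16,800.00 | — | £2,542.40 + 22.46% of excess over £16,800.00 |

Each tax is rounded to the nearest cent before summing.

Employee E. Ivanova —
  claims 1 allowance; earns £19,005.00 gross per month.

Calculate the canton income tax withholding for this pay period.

Canton Income Tax: taxable = £19,005.00 − 1×£616.00 = £18,389.00
  £2,542.40 + 22.46% × (£18,389.00 − £16,800.00) = £2,542.40 + 22.46% × £1,589.00 = £2,899.29

£2,899.29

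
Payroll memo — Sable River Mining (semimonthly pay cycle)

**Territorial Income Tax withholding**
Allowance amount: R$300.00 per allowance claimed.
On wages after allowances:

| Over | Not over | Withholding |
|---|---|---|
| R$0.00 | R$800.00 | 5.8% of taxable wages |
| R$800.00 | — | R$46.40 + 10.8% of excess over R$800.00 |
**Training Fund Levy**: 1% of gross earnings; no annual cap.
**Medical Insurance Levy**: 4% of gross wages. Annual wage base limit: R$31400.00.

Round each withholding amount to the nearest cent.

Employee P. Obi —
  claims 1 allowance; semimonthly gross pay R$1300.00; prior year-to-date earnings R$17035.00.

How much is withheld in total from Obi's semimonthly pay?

R$133.00

Territorial Income Tax: taxable = R$1300.00 − 1×R$300.00 = R$1000.00
  R$46.40 + 10.8% × (R$1000.00 − R$800.00) = R$46.40 + 10.8% × R$200.00 = R$68.00
Training Fund Levy: 1% × R$1300.00 = R$13.00
Medical Insurance Levy: 4% × R$1300.00 = R$52.00
Total: R$68.00 + R$13.00 + R$52.00 = R$133.00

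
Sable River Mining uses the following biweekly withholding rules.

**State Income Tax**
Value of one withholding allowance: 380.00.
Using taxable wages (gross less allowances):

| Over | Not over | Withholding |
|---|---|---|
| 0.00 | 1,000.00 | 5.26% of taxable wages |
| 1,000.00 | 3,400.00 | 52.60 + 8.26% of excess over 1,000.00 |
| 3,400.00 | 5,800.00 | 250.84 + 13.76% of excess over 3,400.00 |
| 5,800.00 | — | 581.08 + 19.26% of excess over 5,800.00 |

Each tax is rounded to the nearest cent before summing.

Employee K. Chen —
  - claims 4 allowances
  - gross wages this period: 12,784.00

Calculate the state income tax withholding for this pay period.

1,633.45

State Income Tax: taxable = 12,784.00 − 4×380.00 = 11,264.00
  581.08 + 19.26% × (11,264.00 − 5,800.00) = 581.08 + 19.26% × 5,464.00 = 1,633.45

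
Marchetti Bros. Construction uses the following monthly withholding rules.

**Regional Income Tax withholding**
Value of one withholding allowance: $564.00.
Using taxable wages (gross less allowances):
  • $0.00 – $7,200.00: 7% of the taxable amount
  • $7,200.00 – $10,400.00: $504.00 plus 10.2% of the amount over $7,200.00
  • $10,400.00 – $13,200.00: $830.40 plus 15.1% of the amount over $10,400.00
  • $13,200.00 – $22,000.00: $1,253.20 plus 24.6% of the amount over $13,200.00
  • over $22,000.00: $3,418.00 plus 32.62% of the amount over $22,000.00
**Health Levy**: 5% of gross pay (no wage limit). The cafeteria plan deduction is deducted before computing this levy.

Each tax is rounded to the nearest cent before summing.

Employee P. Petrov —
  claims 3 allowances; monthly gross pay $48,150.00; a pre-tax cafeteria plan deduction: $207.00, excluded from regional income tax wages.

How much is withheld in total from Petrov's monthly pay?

$13,725.83

Regional Income Tax: taxable = $48,150.00 − $207.00 − 3×$564.00 = $46,251.00
  $3,418.00 + 32.62% × ($46,251.00 − $22,000.00) = $3,418.00 + 32.62% × $24,251.00 = $11,328.68
Health Levy: 5% × $47,943.00 = $2,397.15
Total: $11,328.68 + $2,397.15 = $13,725.83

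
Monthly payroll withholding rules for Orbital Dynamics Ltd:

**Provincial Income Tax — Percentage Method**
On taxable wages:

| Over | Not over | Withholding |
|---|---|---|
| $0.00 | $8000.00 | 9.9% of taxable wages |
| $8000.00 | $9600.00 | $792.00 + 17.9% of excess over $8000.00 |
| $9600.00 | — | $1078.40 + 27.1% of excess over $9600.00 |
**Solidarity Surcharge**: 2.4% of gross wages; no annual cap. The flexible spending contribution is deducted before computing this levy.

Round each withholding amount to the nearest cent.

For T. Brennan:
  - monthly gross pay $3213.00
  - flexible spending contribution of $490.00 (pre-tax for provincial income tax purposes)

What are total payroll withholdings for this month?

Provincial Income Tax: taxable = $3213.00 − $490.00 = $2723.00
  9.9% × $2723.00 = $269.58
Solidarity Surcharge: 2.4% × $2723.00 = $65.35
Total: $269.58 + $65.35 = $334.93

$334.93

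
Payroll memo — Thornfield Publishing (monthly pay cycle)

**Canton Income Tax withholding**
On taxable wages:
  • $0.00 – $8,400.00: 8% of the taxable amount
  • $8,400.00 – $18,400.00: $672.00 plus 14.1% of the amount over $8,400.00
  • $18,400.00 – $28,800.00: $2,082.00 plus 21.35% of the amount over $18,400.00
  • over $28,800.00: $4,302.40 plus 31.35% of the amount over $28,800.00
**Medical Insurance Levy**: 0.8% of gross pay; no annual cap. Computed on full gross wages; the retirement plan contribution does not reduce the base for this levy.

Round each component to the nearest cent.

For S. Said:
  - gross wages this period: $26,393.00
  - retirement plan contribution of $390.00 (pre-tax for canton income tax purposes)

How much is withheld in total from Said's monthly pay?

$3,916.38

Canton Income Tax: taxable = $26,393.00 − $390.00 = $26,003.00
  $2,082.00 + 21.35% × ($26,003.00 − $18,400.00) = $2,082.00 + 21.35% × $7,603.00 = $3,705.24
Medical Insurance Levy: 0.8% × $26,393.00 = $211.14
Total: $3,705.24 + $211.14 = $3,916.38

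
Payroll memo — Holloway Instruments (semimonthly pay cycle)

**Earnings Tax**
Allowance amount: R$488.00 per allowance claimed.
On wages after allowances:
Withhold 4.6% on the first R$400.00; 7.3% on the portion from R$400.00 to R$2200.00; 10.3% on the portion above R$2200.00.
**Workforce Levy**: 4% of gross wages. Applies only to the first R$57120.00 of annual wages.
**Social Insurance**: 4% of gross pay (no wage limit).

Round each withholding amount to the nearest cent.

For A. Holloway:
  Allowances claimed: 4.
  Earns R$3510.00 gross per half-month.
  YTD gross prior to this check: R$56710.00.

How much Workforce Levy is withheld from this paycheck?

R$16.40

Workforce Levy: cap R$57120.00 − YTD R$56710.00 = R$410.00 subject; 4% × R$410.00 = R$16.40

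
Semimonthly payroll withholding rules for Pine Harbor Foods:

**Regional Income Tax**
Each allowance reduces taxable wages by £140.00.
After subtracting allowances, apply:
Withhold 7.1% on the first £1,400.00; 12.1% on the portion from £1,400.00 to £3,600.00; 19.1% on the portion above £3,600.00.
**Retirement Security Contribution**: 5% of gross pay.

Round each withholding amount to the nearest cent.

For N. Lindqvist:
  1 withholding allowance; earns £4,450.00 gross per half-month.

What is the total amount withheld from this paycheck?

Regional Income Tax: taxable = £4,450.00 − 1×£140.00 = £4,310.00
  £365.60 + 19.1% × (£4,310.00 − £3,600.00) = £365.60 + 19.1% × £710.00 = £501.21
Retirement Security Contribution: 5% × £4,450.00 = £222.50
Total: £501.21 + £222.50 = £723.71

£723.71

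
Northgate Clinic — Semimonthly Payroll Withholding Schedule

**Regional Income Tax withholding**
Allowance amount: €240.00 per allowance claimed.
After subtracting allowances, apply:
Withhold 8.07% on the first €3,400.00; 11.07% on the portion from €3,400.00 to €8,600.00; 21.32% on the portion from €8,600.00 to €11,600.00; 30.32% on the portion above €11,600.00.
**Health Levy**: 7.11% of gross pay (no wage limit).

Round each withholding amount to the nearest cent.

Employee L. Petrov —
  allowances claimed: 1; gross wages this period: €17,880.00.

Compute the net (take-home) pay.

Regional Income Tax: taxable = €17,880.00 − 1×€240.00 = €17,640.00
  €1,489.62 + 30.32% × (€17,640.00 − €11,600.00) = €1,489.62 + 30.32% × €6,040.00 = €3,320.95
Health Levy: 7.11% × €17,880.00 = €1,271.27
Total withheld: €3,320.95 + €1,271.27 = €4,592.22
Net pay: €17,880.00 − €4,592.22 = €13,287.78

€13,287.78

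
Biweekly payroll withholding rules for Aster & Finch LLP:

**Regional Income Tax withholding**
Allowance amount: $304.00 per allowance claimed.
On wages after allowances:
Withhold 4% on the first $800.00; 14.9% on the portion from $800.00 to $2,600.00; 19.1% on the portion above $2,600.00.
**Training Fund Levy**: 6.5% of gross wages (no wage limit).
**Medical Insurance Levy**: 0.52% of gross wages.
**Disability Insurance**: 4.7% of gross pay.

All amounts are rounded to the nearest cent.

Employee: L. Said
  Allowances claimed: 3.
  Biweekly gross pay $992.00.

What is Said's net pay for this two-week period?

Regional Income Tax: taxable = $992.00 − 3×$304.00 = $80.00
  4% × $80.00 = $3.20
Training Fund Levy: 6.5% × $992.00 = $64.48
Medical Insurance Levy: 0.52% × $992.00 = $5.16
Disability Insurance: 4.7% × $992.00 = $46.62
Total withheld: $3.20 + $64.48 + $5.16 + $46.62 = $119.46
Net pay: $992.00 − $119.46 = $872.54

$872.54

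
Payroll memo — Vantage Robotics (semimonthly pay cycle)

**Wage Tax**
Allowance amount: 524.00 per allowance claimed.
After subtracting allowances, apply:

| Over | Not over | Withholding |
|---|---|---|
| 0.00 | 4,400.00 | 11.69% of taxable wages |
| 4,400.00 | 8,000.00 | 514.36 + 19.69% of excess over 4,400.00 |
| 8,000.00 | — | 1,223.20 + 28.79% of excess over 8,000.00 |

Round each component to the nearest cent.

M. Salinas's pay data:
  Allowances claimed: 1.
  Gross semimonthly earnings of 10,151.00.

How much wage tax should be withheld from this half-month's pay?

Wage Tax: taxable = 10,151.00 − 1×524.00 = 9,627.00
  1,223.20 + 28.79% × (9,627.00 − 8,000.00) = 1,223.20 + 28.79% × 1,627.00 = 1,691.61

1,691.61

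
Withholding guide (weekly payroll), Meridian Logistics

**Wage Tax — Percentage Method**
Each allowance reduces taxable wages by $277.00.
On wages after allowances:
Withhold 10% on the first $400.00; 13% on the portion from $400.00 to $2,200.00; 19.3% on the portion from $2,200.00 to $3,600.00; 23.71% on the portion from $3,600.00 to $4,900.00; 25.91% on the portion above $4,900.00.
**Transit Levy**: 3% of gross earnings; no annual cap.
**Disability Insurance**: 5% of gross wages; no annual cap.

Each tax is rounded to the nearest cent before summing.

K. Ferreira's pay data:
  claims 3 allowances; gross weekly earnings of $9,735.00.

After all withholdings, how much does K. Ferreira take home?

Wage Tax: taxable = $9,735.00 − 3×$277.00 = $8,904.00
  $852.43 + 25.91% × ($8,904.00 − $4,900.00) = $852.43 + 25.91% × $4,004.00 = $1,889.87
Transit Levy: 3% × $9,735.00 = $292.05
Disability Insurance: 5% × $9,735.00 = $486.75
Total withheld: $1,889.87 + $292.05 + $486.75 = $2,668.67
Net pay: $9,735.00 − $2,668.67 = $7,066.33

$7,066.33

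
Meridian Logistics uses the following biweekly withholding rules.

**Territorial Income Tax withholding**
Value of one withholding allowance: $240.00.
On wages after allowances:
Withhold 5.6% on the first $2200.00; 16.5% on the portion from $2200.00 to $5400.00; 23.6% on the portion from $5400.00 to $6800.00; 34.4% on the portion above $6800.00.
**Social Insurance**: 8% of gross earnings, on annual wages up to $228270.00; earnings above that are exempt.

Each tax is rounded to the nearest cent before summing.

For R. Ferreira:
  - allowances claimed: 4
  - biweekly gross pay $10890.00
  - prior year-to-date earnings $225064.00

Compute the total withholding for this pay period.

Territorial Income Tax: taxable = $10890.00 − 4×$240.00 = $9930.00
  $981.60 + 34.4% × ($9930.00 − $6800.00) = $981.60 + 34.4% × $3130.00 = $2058.32
Social Insurance: cap $228270.00 − YTD $225064.00 = $3206.00 subject; 8% × $3206.00 = $256.48
Total: $2058.32 + $256.48 = $2314.80

$2314.80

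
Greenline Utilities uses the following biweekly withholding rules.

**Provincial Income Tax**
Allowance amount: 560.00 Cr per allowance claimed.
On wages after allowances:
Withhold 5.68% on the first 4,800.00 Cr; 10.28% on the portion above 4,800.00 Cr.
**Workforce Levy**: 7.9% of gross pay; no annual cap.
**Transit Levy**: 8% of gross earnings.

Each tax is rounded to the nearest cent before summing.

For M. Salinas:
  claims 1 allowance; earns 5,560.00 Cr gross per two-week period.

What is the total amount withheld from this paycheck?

1,177.24 Cr

Provincial Income Tax: taxable = 5,560.00 Cr − 1×560.00 Cr = 5,000.00 Cr
  272.64 Cr + 10.28% × (5,000.00 Cr − 4,800.00 Cr) = 272.64 Cr + 10.28% × 200.00 Cr = 293.20 Cr
Workforce Levy: 7.9% × 5,560.00 Cr = 439.24 Cr
Transit Levy: 8% × 5,560.00 Cr = 444.80 Cr
Total: 293.20 Cr + 439.24 Cr + 444.80 Cr = 1,177.24 Cr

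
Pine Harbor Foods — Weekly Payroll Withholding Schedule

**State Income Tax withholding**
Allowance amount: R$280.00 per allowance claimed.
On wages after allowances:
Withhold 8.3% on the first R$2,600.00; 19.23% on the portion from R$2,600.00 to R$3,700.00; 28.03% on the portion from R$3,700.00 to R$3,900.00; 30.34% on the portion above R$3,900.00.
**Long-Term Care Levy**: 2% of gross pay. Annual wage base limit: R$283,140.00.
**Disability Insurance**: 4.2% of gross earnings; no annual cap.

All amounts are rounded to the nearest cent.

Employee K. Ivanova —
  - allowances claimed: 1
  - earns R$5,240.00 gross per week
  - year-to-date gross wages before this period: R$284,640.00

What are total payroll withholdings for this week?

R$1,025.07

State Income Tax: taxable = R$5,240.00 − 1×R$280.00 = R$4,960.00
  R$483.39 + 30.34% × (R$4,960.00 − R$3,900.00) = R$483.39 + 30.34% × R$1,060.00 = R$804.99
Long-Term Care Levy: YTD R$284,640.00 ≥ cap R$283,140.00 → R$0.00
Disability Insurance: 4.2% × R$5,240.00 = R$220.08
Total: R$804.99 + R$0.00 + R$220.08 = R$1,025.07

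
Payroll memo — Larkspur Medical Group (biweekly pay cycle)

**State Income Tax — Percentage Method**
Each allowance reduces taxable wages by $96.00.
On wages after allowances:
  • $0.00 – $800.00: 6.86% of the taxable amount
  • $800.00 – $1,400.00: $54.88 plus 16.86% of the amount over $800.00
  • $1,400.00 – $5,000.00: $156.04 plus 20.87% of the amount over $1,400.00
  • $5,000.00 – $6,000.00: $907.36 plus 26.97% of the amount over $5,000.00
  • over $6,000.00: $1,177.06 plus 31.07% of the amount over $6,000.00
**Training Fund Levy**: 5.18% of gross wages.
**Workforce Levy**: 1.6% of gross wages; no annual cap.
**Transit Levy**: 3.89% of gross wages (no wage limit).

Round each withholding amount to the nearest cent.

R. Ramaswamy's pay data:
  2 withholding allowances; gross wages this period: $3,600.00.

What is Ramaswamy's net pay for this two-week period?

$2,640.77

State Income Tax: taxable = $3,600.00 − 2×$96.00 = $3,408.00
  $156.04 + 20.87% × ($3,408.00 − $1,400.00) = $156.04 + 20.87% × $2,008.00 = $575.11
Training Fund Levy: 5.18% × $3,600.00 = $186.48
Workforce Levy: 1.6% × $3,600.00 = $57.60
Transit Levy: 3.89% × $3,600.00 = $140.04
Total withheld: $575.11 + $186.48 + $57.60 + $140.04 = $959.23
Net pay: $3,600.00 − $959.23 = $2,640.77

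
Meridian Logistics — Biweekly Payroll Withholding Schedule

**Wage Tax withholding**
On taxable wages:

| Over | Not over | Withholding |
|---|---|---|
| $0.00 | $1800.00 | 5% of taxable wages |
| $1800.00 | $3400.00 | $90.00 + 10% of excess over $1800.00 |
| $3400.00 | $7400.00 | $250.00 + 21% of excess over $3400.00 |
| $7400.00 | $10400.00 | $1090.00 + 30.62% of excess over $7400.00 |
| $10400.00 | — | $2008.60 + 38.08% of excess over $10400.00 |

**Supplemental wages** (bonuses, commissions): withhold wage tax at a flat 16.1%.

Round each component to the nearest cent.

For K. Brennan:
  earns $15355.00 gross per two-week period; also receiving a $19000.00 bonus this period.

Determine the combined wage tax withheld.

$6954.46

Wage Tax: taxable = $15355.00
  $2008.60 + 38.08% × ($15355.00 − $10400.00) = $2008.60 + 38.08% × $4955.00 = $3895.46
Supplemental (16.1% flat on bonus): 16.1% × $19000.00 = $3059.00
Total wage tax: $3895.46 + $3059.00 = $6954.46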